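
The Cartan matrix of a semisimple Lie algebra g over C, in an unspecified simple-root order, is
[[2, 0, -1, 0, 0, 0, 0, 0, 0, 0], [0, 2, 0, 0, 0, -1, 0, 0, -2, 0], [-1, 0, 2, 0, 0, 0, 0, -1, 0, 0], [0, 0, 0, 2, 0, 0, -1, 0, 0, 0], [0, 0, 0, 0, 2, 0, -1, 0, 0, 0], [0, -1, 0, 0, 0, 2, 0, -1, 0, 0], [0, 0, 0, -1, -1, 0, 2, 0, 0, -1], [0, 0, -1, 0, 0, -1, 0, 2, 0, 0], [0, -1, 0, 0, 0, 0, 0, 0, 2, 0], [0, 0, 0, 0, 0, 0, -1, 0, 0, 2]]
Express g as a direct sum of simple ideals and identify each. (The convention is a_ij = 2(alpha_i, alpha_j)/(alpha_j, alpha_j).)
B_6 (so(13)) + D_4 (so(8))

The diagram associated to this matrix has two connected components: the simple roots {alpha_1, alpha_2, alpha_3, alpha_6, alpha_8, alpha_9} form a chain of 6 nodes with a double edge at one end; the terminal node there is the unique short simple root (B_6), and {alpha_4, alpha_5, alpha_7, alpha_10} form a chain of 2 nodes with a fork of two nodes at one end (D_4). A semisimple Lie algebra decomposes uniquely as the direct sum of simple ideals, one per connected component of its Dynkin diagram, so g ≅ B_6 ⊕ D_4 (dimension 78 + 28 = 106).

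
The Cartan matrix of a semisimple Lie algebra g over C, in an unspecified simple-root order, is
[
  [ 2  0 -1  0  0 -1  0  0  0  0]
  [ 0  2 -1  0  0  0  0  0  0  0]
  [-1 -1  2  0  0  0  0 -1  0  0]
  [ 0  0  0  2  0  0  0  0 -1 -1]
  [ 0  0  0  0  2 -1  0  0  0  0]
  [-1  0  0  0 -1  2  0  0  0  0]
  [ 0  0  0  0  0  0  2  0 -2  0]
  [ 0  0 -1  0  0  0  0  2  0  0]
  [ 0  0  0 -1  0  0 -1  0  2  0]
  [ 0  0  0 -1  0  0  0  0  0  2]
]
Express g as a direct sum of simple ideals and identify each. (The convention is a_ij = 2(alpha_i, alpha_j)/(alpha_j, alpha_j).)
The diagram associated to this matrix has two connected components: the simple roots {alpha_4, alpha_7, alpha_9, alpha_10} form a chain of 4 nodes with a double edge at one end; the terminal node there is the unique long simple root (C_4), and {alpha_1, alpha_2, alpha_3, alpha_5, alpha_6, alpha_8} form a chain of 4 nodes with a fork of two nodes at one end (D_6). A semisimple Lie algebra decomposes uniquely as the direct sum of simple ideals, one per connected component of its Dynkin diagram, so g ≅ C_4 ⊕ D_6 (dimension 36 + 66 = 102).

C_4 (sp(8)) + D_6 (so(12))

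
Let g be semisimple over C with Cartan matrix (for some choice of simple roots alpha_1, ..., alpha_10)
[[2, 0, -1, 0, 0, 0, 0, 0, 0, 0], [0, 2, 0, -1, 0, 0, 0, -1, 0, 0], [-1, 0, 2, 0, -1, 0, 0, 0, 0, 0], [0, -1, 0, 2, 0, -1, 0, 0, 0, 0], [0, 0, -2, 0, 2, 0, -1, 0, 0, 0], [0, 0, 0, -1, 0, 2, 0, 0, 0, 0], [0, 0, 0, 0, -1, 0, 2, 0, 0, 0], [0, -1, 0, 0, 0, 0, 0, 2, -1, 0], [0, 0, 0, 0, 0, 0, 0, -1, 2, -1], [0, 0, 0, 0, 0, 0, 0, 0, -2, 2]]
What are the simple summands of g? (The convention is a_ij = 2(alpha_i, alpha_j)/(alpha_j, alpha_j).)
The diagram associated to this matrix has two connected components: the simple roots {alpha_2, alpha_4, alpha_6, alpha_8, alpha_9, alpha_10} form a chain of 6 nodes with a double edge at one end; the terminal node there is the unique long simple root (C_6), and {alpha_1, alpha_3, alpha_5, alpha_7} form a chain of 4 nodes with a double edge between the middle two (F_4). A semisimple Lie algebra decomposes uniquely as the direct sum of simple ideals, one per connected component of its Dynkin diagram, so g ≅ C_6 ⊕ F_4 (dimension 78 + 52 = 130).

type C_6 + type F_4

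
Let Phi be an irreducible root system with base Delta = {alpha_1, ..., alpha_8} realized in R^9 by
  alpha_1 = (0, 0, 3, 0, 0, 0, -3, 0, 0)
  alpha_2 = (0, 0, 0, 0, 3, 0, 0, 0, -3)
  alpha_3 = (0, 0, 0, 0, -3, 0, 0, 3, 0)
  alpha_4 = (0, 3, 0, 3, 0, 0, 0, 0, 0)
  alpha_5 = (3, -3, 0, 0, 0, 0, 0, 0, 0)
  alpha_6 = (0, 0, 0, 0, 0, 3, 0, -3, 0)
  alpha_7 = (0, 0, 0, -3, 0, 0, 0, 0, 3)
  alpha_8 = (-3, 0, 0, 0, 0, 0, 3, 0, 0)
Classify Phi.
A_8 (sl(9))

Compute the Cartan integers a_ij = 2(alpha_i, alpha_j)/(alpha_j, alpha_j); the resulting 8x8 Cartan matrix is
[[2, 0, 0, 0, 0, 0, 0, -1], [0, 2, -1, 0, 0, 0, -1, 0], [0, -1, 2, 0, 0, -1, 0, 0], [0, 0, 0, 2, -1, 0, -1, 0], [0, 0, 0, -1, 2, 0, 0, -1], [0, 0, -1, 0, 0, 2, 0, 0], [0, -1, 0, -1, 0, 0, 2, 0], [-1, 0, 0, 0, -1, 0, 0, 2]].
All simple roots have the same length, so the diagram is simply laced. The associated Dynkin diagram is a chain of 8 nodes with single edges (A_8), so the type is A_8 (the algebra sl(9)).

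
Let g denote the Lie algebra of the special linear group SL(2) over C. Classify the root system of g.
type A_1

This is sl(2), which has dimension 2^2 - 1 = 3 and rank 2 - 1 = 1 (a Cartan subalgebra is the diagonal traceless matrices). In the classification of classical Lie algebras, the special linear algebra sl(n+1) has type A_n; here n = 1, so the Dynkin diagram is a chain of 1 nodes with single edges (A_1). Hence the type is A_1.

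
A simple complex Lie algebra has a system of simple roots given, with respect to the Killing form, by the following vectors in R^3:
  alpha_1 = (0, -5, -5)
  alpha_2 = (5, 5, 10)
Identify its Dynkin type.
G_2

Compute the Cartan integers a_ij = 2(alpha_i, alpha_j)/(alpha_j, alpha_j); the resulting 2x2 Cartan matrix is
[[2, -1], [-3, 2]].
The roots have two lengths (squared-length ratio 3:1); the short ones are alpha_{1}. The associated Dynkin diagram is two nodes joined by a triple edge (G_2), so the type is G_2.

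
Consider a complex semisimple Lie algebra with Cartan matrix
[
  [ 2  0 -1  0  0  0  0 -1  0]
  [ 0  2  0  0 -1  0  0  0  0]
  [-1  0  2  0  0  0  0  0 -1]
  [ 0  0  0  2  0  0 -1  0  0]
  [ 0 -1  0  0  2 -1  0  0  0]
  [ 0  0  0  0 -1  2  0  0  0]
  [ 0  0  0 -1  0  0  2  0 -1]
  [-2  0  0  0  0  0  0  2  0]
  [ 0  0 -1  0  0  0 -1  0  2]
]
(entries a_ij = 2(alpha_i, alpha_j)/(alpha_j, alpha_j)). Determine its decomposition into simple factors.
The diagram associated to this matrix has two connected components: the simple roots {alpha_2, alpha_5, alpha_6} form a chain of 3 nodes with single edges (A_3), and {alpha_1, alpha_3, alpha_4, alpha_7, alpha_8, alpha_9} form a chain of 6 nodes with a double edge at one end; the terminal node there is the unique long simple root (C_6). A semisimple Lie algebra decomposes uniquely as the direct sum of simple ideals, one per connected component of its Dynkin diagram, so g ≅ A_3 ⊕ C_6 (dimension 15 + 78 = 93).

A3 + C6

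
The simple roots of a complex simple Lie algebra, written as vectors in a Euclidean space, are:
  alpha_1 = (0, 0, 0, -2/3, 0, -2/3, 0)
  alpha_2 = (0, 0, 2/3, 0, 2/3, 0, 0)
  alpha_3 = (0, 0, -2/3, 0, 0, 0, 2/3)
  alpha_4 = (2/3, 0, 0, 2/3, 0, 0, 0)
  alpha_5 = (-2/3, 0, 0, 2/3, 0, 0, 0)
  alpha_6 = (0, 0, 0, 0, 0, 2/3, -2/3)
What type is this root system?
type D_6

Compute the Cartan integers a_ij = 2(alpha_i, alpha_j)/(alpha_j, alpha_j); the resulting 6x6 Cartan matrix is
[[2, 0, 0, -1, -1, -1], [0, 2, -1, 0, 0, 0], [0, -1, 2, 0, 0, -1], [-1, 0, 0, 2, 0, 0], [-1, 0, 0, 0, 2, 0], [-1, 0, -1, 0, 0, 2]].
All simple roots have the same length, so the diagram is simply laced. The associated Dynkin diagram is a chain of 4 nodes with a fork of two nodes at one end (D_6), so the type is D_6 (the algebra so(12)).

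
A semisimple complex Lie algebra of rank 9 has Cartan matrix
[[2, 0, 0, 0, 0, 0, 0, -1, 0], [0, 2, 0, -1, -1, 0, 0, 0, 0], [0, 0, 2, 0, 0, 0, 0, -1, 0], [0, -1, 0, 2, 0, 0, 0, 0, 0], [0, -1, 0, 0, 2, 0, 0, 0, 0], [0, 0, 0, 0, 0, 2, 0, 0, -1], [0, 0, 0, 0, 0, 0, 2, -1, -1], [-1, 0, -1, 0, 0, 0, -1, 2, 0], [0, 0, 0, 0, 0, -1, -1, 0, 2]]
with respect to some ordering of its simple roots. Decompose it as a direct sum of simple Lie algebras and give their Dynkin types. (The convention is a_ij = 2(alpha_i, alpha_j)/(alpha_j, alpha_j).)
The diagram associated to this matrix has two connected components: the simple roots {alpha_2, alpha_4, alpha_5} form a chain of 3 nodes with single edges (A_3), and {alpha_1, alpha_3, alpha_6, alpha_7, alpha_8, alpha_9} form a chain of 4 nodes with a fork of two nodes at one end (D_6). A semisimple Lie algebra decomposes uniquely as the direct sum of simple ideals, one per connected component of its Dynkin diagram, so g ≅ A_3 ⊕ D_6 (dimension 15 + 66 = 81).

A_3 + D_6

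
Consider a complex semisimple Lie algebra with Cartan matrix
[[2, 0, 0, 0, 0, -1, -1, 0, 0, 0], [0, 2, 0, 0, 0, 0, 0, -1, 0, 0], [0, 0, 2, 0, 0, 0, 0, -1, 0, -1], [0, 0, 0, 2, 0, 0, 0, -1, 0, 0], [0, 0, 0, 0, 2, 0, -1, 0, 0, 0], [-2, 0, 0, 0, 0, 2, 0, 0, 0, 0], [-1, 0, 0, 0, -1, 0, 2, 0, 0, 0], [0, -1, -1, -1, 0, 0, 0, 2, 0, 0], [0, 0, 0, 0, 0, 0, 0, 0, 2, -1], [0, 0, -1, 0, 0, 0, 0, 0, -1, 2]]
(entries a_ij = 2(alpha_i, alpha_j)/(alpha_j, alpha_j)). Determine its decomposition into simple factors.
C_4 (sp(8)) + D_6 (so(12))

The diagram associated to this matrix has two connected components: the simple roots {alpha_1, alpha_5, alpha_6, alpha_7} form a chain of 4 nodes with a double edge at one end; the terminal node there is the unique long simple root (C_4), and {alpha_2, alpha_3, alpha_4, alpha_8, alpha_9, alpha_10} form a chain of 4 nodes with a fork of two nodes at one end (D_6). A semisimple Lie algebra decomposes uniquely as the direct sum of simple ideals, one per connected component of its Dynkin diagram, so g ≅ C_4 ⊕ D_6 (dimension 36 + 66 = 102).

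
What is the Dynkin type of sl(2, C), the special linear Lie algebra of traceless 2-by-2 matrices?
type A_1

This is sl(2), which has dimension 2^2 - 1 = 3 and rank 2 - 1 = 1 (a Cartan subalgebra is the diagonal traceless matrices). In the classification of classical Lie algebras, the special linear algebra sl(n+1) has type A_n; here n = 1, so the Dynkin diagram is a chain of 1 nodes with single edges (A_1). Hence the type is A_1.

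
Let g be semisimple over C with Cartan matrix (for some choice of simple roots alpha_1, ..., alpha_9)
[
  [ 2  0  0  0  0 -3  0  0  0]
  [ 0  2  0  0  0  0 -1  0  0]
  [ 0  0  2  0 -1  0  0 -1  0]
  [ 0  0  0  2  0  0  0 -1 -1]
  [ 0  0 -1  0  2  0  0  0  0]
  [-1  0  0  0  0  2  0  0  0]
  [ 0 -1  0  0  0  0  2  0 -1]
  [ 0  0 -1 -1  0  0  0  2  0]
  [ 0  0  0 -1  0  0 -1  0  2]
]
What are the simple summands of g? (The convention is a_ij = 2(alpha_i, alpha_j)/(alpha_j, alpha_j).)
The diagram associated to this matrix has two connected components: the simple roots {alpha_2, alpha_3, alpha_4, alpha_5, alpha_7, alpha_8, alpha_9} form a chain of 7 nodes with single edges (A_7), and {alpha_1, alpha_6} form two nodes joined by a triple edge (G_2). A semisimple Lie algebra decomposes uniquely as the direct sum of simple ideals, one per connected component of its Dynkin diagram, so g ≅ A_7 ⊕ G_2 (dimension 63 + 14 = 77).

A7 + G2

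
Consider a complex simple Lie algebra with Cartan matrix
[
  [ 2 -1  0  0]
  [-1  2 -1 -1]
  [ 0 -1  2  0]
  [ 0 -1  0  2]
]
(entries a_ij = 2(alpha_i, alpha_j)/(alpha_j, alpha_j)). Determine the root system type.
D_4

The matrix has rank 4 with 2's on the diagonal. Reading the off-diagonal entries as Dynkin edges (a single edge where a_ij = a_ji = -1; a double or triple edge where a_ij * a_ji = 2 or 3), the diagram is a chain of 2 nodes with a fork of two nodes at one end (D_4). One simple-root ordering that puts it in standard form is (alpha_4, alpha_2, alpha_3, alpha_1). So the algebra is type D_4, i.e. so(8).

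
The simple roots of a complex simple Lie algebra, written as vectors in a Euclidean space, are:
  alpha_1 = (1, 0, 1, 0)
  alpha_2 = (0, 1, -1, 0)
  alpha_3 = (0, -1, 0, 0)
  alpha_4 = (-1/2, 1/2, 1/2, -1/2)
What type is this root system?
Compute the Cartan integers a_ij = 2(alpha_i, alpha_j)/(alpha_j, alpha_j); the resulting 4x4 Cartan matrix is
[[2, -1, 0, 0], [-1, 2, -2, 0], [0, -1, 2, -1], [0, 0, -1, 2]].
The roots have two lengths (squared-length ratio 2:1); the short ones are alpha_{3,4}. The associated Dynkin diagram is a chain of 4 nodes with a double edge between the middle two (F_4), so the type is F_4.

F_4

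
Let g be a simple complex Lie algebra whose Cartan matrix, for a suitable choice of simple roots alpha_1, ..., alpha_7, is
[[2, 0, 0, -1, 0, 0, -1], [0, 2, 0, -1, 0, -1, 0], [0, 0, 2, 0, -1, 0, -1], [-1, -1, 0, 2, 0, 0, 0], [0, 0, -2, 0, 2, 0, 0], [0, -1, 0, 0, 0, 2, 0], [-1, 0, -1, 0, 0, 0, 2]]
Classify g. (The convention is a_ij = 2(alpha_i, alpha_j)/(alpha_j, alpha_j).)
type C_7

The matrix has rank 7 with 2's on the diagonal. Reading the off-diagonal entries as Dynkin edges (a single edge where a_ij = a_ji = -1; a double or triple edge where a_ij * a_ji = 2 or 3), the diagram is a chain of 7 nodes with a double edge at one end; the terminal node there is the unique long simple root (C_7). One simple-root ordering that puts it in standard form is (alpha_6, alpha_2, alpha_4, alpha_1, alpha_7, alpha_3, alpha_5). So the algebra is type C_7, i.e. sp(14).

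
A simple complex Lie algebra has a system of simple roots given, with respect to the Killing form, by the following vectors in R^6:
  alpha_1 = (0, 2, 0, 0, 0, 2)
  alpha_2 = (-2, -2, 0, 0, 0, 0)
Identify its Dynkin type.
Compute the Cartan integers a_ij = 2(alpha_i, alpha_j)/(alpha_j, alpha_j); the resulting 2x2 Cartan matrix is
[[2, -1], [-1, 2]].
All simple roots have the same length, so the diagram is simply laced. The associated Dynkin diagram is a chain of 2 nodes with single edges (A_2), so the type is A_2 (the algebra sl(3)).

type A_2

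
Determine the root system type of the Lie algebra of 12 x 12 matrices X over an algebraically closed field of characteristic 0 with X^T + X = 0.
This is so(12) with 12 even, which has dimension 12(12-1)/2 = 66 and rank 12/2 = 6. In the classification of classical Lie algebras, the orthogonal algebra so(2n) in an even number of variables has type D_n; here n = 6, so the Dynkin diagram is a chain of 4 nodes with a fork of two nodes at one end (D_6). Hence the type is D_6.

type D_6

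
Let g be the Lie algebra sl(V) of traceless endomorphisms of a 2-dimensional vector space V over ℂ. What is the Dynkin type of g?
This is sl(2), which has dimension 2^2 - 1 = 3 and rank 2 - 1 = 1 (a Cartan subalgebra is the diagonal traceless matrices). In the classification of classical Lie algebras, the special linear algebra sl(n+1) has type A_n; here n = 1, so the Dynkin diagram is a chain of 1 nodes with single edges (A_1). Hence the type is A_1.

type A_1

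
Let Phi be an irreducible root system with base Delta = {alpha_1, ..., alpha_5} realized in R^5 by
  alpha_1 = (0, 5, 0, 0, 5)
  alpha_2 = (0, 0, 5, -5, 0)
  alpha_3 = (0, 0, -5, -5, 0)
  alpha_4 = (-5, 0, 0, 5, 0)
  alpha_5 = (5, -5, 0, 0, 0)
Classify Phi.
Compute the Cartan integers a_ij = 2(alpha_i, alpha_j)/(alpha_j, alpha_j); the resulting 5x5 Cartan matrix is
[[2, 0, 0, 0, -1], [0, 2, 0, -1, 0], [0, 0, 2, -1, 0], [0, -1, -1, 2, -1], [-1, 0, 0, -1, 2]].
All simple roots have the same length, so the diagram is simply laced. The associated Dynkin diagram is a chain of 3 nodes with a fork of two nodes at one end (D_5), so the type is D_5 (the algebra so(10)).

D_5 (so(10))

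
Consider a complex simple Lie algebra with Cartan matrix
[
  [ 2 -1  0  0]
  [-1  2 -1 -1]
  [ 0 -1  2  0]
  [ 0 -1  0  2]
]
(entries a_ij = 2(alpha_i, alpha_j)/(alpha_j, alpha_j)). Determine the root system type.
The matrix has rank 4 with 2's on the diagonal. Reading the off-diagonal entries as Dynkin edges (a single edge where a_ij = a_ji = -1; a double or triple edge where a_ij * a_ji = 2 or 3), the diagram is a chain of 2 nodes with a fork of two nodes at one end (D_4). One simple-root ordering that puts it in standard form is (alpha_1, alpha_2, alpha_3, alpha_4). So the algebra is type D_4, i.e. so(8).

D_4 (so(8))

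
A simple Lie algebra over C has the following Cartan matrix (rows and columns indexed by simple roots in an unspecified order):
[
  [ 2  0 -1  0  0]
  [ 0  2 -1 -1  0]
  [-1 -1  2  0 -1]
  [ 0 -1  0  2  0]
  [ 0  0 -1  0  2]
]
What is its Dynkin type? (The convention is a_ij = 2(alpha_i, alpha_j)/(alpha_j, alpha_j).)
type D_5

The matrix has rank 5 with 2's on the diagonal. Reading the off-diagonal entries as Dynkin edges (a single edge where a_ij = a_ji = -1; a double or triple edge where a_ij * a_ji = 2 or 3), the diagram is a chain of 3 nodes with a fork of two nodes at one end (D_5). One simple-root ordering that puts it in standard form is (alpha_4, alpha_2, alpha_3, alpha_1, alpha_5). So the algebra is type D_5, i.e. so(10).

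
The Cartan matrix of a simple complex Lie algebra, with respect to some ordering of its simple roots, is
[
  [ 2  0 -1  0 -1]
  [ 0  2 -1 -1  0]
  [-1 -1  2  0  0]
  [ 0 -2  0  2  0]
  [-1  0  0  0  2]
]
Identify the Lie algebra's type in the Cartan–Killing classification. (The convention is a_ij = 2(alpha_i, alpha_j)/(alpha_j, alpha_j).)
C_5

The matrix has rank 5 with 2's on the diagonal. Reading the off-diagonal entries as Dynkin edges (a single edge where a_ij = a_ji = -1; a double or triple edge where a_ij * a_ji = 2 or 3), the diagram is a chain of 5 nodes with a double edge at one end; the terminal node there is the unique long simple root (C_5). One simple-root ordering that puts it in standard form is (alpha_5, alpha_1, alpha_3, alpha_2, alpha_4). So the algebra is type C_5, i.e. sp(10).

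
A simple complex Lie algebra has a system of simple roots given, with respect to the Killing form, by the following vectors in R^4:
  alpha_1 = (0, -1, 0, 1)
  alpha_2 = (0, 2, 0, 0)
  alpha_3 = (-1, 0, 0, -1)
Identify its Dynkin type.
type C_3

Compute the Cartan integers a_ij = 2(alpha_i, alpha_j)/(alpha_j, alpha_j); the resulting 3x3 Cartan matrix is
[[2, -1, -1], [-2, 2, 0], [-1, 0, 2]].
The roots have two lengths (squared-length ratio 2:1); the short ones are alpha_{1,3}. The associated Dynkin diagram is a chain of 3 nodes with a double edge at one end; the terminal node there is the unique long simple root (C_3), so the type is C_3 (the algebra sp(6)).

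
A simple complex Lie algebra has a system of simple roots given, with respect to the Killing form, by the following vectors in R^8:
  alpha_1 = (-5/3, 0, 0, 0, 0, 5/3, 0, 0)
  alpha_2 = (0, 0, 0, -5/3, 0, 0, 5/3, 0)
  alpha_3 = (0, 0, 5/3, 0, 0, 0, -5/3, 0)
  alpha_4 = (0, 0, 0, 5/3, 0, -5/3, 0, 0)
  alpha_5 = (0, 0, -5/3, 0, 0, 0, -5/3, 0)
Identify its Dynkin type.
Compute the Cartan integers a_ij = 2(alpha_i, alpha_j)/(alpha_j, alpha_j); the resulting 5x5 Cartan matrix is
[[2, 0, 0, -1, 0], [0, 2, -1, -1, -1], [0, -1, 2, 0, 0], [-1, -1, 0, 2, 0], [0, -1, 0, 0, 2]].
All simple roots have the same length, so the diagram is simply laced. The associated Dynkin diagram is a chain of 3 nodes with a fork of two nodes at one end (D_5), so the type is D_5 (the algebra so(10)).

D_5 (so(10))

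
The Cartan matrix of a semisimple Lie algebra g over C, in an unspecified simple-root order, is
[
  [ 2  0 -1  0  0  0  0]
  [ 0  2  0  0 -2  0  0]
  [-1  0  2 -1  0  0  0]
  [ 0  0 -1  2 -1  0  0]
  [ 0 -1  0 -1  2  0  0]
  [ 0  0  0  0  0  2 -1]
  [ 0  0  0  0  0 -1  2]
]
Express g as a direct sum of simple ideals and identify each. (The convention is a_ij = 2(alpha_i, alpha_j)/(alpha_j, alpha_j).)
The diagram associated to this matrix has two connected components: the simple roots {alpha_6, alpha_7} form a chain of 2 nodes with single edges (A_2), and {alpha_1, alpha_2, alpha_3, alpha_4, alpha_5} form a chain of 5 nodes with a double edge at one end; the terminal node there is the unique long simple root (C_5). A semisimple Lie algebra decomposes uniquely as the direct sum of simple ideals, one per connected component of its Dynkin diagram, so g ≅ A_2 ⊕ C_5 (dimension 8 + 55 = 63).

A_2 (sl(3)) ⊕ C_5 (sp(10))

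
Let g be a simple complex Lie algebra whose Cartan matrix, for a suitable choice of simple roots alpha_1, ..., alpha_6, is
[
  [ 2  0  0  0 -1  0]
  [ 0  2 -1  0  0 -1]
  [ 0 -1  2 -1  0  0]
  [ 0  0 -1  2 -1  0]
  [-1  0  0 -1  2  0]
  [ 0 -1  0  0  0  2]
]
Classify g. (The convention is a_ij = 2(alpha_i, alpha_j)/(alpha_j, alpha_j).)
The matrix has rank 6 with 2's on the diagonal. Reading the off-diagonal entries as Dynkin edges (a single edge where a_ij = a_ji = -1; a double or triple edge where a_ij * a_ji = 2 or 3), the diagram is a chain of 6 nodes with single edges (A_6). One simple-root ordering that puts it in standard form is (alpha_1, alpha_5, alpha_4, alpha_3, alpha_2, alpha_6). So the algebra is type A_6, i.e. sl(7).

A6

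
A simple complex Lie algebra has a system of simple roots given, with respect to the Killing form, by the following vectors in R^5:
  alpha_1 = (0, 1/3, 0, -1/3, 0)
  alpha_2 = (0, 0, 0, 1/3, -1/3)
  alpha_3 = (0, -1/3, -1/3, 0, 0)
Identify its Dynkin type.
Compute the Cartan integers a_ij = 2(alpha_i, alpha_j)/(alpha_j, alpha_j); the resulting 3x3 Cartan matrix is
[[2, -1, -1], [-1, 2, 0], [-1, 0, 2]].
All simple roots have the same length, so the diagram is simply laced. The associated Dynkin diagram is a chain of 3 nodes with single edges (A_3), so the type is A_3 (the algebra sl(4)).

A3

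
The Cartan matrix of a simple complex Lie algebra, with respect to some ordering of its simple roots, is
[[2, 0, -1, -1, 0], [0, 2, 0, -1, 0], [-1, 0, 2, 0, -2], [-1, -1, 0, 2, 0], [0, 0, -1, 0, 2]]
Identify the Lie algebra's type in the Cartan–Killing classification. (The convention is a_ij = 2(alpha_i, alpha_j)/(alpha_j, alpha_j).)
B_5 (so(11))

The matrix has rank 5 with 2's on the diagonal. Reading the off-diagonal entries as Dynkin edges (a single edge where a_ij = a_ji = -1; a double or triple edge where a_ij * a_ji = 2 or 3), the diagram is a chain of 5 nodes with a double edge at one end; the terminal node there is the unique short simple root (B_5). One simple-root ordering that puts it in standard form is (alpha_2, alpha_4, alpha_1, alpha_3, alpha_5). So the algebra is type B_5, i.e. so(11).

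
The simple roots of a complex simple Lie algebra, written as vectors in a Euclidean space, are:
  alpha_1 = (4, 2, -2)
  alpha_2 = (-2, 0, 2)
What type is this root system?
Compute the Cartan integers a_ij = 2(alpha_i, alpha_j)/(alpha_j, alpha_j); the resulting 2x2 Cartan matrix is
[[2, -3], [-1, 2]].
The roots have two lengths (squared-length ratio 3:1); the short ones are alpha_{2}. The associated Dynkin diagram is two nodes joined by a triple edge (G_2), so the type is G_2.

G2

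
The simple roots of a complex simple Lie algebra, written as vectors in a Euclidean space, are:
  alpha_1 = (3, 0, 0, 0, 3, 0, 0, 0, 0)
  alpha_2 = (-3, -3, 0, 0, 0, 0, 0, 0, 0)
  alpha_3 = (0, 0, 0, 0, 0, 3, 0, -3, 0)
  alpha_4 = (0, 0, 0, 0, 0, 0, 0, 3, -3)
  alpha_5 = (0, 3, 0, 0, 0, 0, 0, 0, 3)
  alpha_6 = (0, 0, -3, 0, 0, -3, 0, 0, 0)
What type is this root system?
type A_6

Compute the Cartan integers a_ij = 2(alpha_i, alpha_j)/(alpha_j, alpha_j); the resulting 6x6 Cartan matrix is
[[2, -1, 0, 0, 0, 0], [-1, 2, 0, 0, -1, 0], [0, 0, 2, -1, 0, -1], [0, 0, -1, 2, -1, 0], [0, -1, 0, -1, 2, 0], [0, 0, -1, 0, 0, 2]].
All simple roots have the same length, so the diagram is simply laced. The associated Dynkin diagram is a chain of 6 nodes with single edges (A_6), so the type is A_6 (the algebra sl(7)).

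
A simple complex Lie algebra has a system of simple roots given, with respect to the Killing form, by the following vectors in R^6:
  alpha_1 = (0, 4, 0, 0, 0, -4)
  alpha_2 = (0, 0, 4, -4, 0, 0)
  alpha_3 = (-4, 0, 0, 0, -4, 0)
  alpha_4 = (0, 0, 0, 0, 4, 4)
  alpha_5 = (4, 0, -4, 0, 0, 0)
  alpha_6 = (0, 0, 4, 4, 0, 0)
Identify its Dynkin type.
D6

Compute the Cartan integers a_ij = 2(alpha_i, alpha_j)/(alpha_j, alpha_j); the resulting 6x6 Cartan matrix is
[[2, 0, 0, -1, 0, 0], [0, 2, 0, 0, -1, 0], [0, 0, 2, -1, -1, 0], [-1, 0, -1, 2, 0, 0], [0, -1, -1, 0, 2, -1], [0, 0, 0, 0, -1, 2]].
All simple roots have the same length, so the diagram is simply laced. The associated Dynkin diagram is a chain of 4 nodes with a fork of two nodes at one end (D_6), so the type is D_6 (the algebra so(12)).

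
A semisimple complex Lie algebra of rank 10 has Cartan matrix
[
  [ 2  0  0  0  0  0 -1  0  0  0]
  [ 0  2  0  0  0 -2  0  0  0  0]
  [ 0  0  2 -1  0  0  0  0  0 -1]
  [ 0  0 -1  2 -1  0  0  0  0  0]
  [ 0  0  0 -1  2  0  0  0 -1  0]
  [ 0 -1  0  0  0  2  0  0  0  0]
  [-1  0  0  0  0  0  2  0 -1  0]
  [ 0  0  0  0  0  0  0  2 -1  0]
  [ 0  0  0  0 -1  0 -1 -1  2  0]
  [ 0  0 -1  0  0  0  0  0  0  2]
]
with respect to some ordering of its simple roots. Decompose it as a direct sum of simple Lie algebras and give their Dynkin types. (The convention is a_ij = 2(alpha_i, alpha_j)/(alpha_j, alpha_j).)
The diagram associated to this matrix has two connected components: the simple roots {alpha_2, alpha_6} form a chain of 2 nodes with a double edge at one end; the terminal node there is the unique short simple root (B_2), and {alpha_1, alpha_3, alpha_4, alpha_5, alpha_7, alpha_8, alpha_9, alpha_10} form a chain of 7 nodes with one extra node attached to the third node from one end (E_8). A semisimple Lie algebra decomposes uniquely as the direct sum of simple ideals, one per connected component of its Dynkin diagram, so g ≅ B_2 ⊕ E_8 (dimension 10 + 248 = 258).

B_2 + E_8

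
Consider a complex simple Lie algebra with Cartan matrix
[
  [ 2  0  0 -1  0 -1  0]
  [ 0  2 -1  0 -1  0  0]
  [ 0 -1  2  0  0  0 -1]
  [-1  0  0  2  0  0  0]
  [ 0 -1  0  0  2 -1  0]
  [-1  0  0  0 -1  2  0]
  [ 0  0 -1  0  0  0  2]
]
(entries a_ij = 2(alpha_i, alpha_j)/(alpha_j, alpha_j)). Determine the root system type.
type A_7

The matrix has rank 7 with 2's on the diagonal. Reading the off-diagonal entries as Dynkin edges (a single edge where a_ij = a_ji = -1; a double or triple edge where a_ij * a_ji = 2 or 3), the diagram is a chain of 7 nodes with single edges (A_7). One simple-root ordering that puts it in standard form is (alpha_4, alpha_1, alpha_6, alpha_5, alpha_2, alpha_3, alpha_7). So the algebra is type A_7, i.e. sl(8).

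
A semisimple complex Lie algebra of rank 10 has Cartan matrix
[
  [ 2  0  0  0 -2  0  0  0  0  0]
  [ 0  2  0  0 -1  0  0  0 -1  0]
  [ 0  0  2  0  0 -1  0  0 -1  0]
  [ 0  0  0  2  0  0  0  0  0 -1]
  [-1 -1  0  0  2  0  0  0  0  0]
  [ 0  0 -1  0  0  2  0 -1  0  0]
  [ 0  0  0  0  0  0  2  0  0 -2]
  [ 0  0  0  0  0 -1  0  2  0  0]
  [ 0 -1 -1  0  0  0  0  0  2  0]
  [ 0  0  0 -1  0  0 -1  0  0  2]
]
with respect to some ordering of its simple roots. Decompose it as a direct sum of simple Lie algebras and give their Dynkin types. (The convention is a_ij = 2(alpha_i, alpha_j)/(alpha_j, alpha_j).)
The diagram associated to this matrix has two connected components: the simple roots {alpha_4, alpha_7, alpha_10} form a chain of 3 nodes with a double edge at one end; the terminal node there is the unique long simple root (C_3), and {alpha_1, alpha_2, alpha_3, alpha_5, alpha_6, alpha_8, alpha_9} form a chain of 7 nodes with a double edge at one end; the terminal node there is the unique long simple root (C_7). A semisimple Lie algebra decomposes uniquely as the direct sum of simple ideals, one per connected component of its Dynkin diagram, so g ≅ C_3 ⊕ C_7 (dimension 21 + 105 = 126).

C_3 ⊕ C_7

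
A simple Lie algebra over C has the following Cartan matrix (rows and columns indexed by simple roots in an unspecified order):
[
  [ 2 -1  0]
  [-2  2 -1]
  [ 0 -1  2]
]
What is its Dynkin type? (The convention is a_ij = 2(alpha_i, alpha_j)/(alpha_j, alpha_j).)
B3

The matrix has rank 3 with 2's on the diagonal. Reading the off-diagonal entries as Dynkin edges (a single edge where a_ij = a_ji = -1; a double or triple edge where a_ij * a_ji = 2 or 3), the diagram is a chain of 3 nodes with a double edge at one end; the terminal node there is the unique short simple root (B_3). One simple-root ordering that puts it in standard form is (alpha_3, alpha_2, alpha_1). So the algebra is type B_3, i.e. so(7).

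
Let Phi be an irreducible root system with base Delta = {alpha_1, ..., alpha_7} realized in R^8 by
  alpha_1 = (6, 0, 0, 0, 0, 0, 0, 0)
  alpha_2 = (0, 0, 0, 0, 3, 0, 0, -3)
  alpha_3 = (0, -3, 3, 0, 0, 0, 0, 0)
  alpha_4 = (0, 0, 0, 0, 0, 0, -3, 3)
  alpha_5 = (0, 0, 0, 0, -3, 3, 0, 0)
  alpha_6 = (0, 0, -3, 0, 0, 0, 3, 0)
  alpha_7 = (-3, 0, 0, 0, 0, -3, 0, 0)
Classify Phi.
Compute the Cartan integers a_ij = 2(alpha_i, alpha_j)/(alpha_j, alpha_j); the resulting 7x7 Cartan matrix is
[[2, 0, 0, 0, 0, 0, -2], [0, 2, 0, -1, -1, 0, 0], [0, 0, 2, 0, 0, -1, 0], [0, -1, 0, 2, 0, -1, 0], [0, -1, 0, 0, 2, 0, -1], [0, 0, -1, -1, 0, 2, 0], [-1, 0, 0, 0, -1, 0, 2]].
The roots have two lengths (squared-length ratio 2:1); the short ones are alpha_{2,3,4,5,6,7}. The associated Dynkin diagram is a chain of 7 nodes with a double edge at one end; the terminal node there is the unique long simple root (C_7), so the type is C_7 (the algebra sp(14)).

C7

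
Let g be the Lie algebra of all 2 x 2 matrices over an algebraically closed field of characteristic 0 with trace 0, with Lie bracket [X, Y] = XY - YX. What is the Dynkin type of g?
A_1 (sl(2))

This is sl(2), which has dimension 2^2 - 1 = 3 and rank 2 - 1 = 1 (a Cartan subalgebra is the diagonal traceless matrices). In the classification of classical Lie algebras, the special linear algebra sl(n+1) has type A_n; here n = 1, so the Dynkin diagram is a chain of 1 nodes with single edges (A_1). Hence the type is A_1.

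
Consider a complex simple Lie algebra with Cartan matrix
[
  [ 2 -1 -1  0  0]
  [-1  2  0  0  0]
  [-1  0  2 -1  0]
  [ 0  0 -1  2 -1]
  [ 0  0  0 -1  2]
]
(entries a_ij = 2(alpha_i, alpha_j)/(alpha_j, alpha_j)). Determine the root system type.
A_5 (sl(6))

The matrix has rank 5 with 2's on the diagonal. Reading the off-diagonal entries as Dynkin edges (a single edge where a_ij = a_ji = -1; a double or triple edge where a_ij * a_ji = 2 or 3), the diagram is a chain of 5 nodes with single edges (A_5). One simple-root ordering that puts it in standard form is (alpha_5, alpha_4, alpha_3, alpha_1, alpha_2). So the algebra is type A_5, i.e. sl(6).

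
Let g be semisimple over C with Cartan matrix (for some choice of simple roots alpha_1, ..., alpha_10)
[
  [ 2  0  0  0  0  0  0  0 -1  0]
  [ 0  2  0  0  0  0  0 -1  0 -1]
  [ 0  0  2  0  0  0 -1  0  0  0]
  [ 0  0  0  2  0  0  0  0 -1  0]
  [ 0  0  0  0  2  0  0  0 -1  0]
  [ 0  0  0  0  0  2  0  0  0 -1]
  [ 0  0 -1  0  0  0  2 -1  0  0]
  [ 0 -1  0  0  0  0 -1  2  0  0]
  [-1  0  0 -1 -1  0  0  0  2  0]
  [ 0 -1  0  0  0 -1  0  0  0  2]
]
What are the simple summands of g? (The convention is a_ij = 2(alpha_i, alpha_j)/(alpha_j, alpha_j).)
The diagram associated to this matrix has two connected components: the simple roots {alpha_2, alpha_3, alpha_6, alpha_7, alpha_8, alpha_10} form a chain of 6 nodes with single edges (A_6), and {alpha_1, alpha_4, alpha_5, alpha_9} form a chain of 2 nodes with a fork of two nodes at one end (D_4). A semisimple Lie algebra decomposes uniquely as the direct sum of simple ideals, one per connected component of its Dynkin diagram, so g ≅ A_6 ⊕ D_4 (dimension 48 + 28 = 76).

A6 ⊕ D4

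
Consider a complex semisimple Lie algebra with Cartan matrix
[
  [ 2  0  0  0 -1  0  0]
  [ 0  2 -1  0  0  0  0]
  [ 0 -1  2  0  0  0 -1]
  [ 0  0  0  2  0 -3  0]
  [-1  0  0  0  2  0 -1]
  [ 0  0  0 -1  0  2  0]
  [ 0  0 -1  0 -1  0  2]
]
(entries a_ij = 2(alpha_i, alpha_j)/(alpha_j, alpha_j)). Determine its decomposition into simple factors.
A_5 (sl(6)) + G_2

The diagram associated to this matrix has two connected components: the simple roots {alpha_1, alpha_2, alpha_3, alpha_5, alpha_7} form a chain of 5 nodes with single edges (A_5), and {alpha_4, alpha_6} form two nodes joined by a triple edge (G_2). A semisimple Lie algebra decomposes uniquely as the direct sum of simple ideals, one per connected component of its Dynkin diagram, so g ≅ A_5 ⊕ G_2 (dimension 35 + 14 = 49).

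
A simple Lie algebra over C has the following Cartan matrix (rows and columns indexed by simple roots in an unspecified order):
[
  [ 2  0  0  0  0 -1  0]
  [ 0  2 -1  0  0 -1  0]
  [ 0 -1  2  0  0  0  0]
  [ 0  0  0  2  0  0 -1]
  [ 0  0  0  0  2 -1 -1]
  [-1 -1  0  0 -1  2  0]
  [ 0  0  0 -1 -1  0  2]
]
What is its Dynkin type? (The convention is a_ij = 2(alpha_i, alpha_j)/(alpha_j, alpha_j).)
E7

The matrix has rank 7 with 2's on the diagonal. Reading the off-diagonal entries as Dynkin edges (a single edge where a_ij = a_ji = -1; a double or triple edge where a_ij * a_ji = 2 or 3), the diagram is a chain of 6 nodes with one extra node attached to the third node from one end (E_7). One simple-root ordering that puts it in standard form is (alpha_3, alpha_1, alpha_2, alpha_6, alpha_5, alpha_7, alpha_4). So the algebra is type E_7.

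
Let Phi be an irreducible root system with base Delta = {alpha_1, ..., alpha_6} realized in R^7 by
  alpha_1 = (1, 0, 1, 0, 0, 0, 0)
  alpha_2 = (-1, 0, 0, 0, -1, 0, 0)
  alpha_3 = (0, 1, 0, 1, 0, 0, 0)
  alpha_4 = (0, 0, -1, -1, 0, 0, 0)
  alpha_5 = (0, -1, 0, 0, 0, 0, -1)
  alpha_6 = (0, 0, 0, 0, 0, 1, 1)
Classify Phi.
Compute the Cartan integers a_ij = 2(alpha_i, alpha_j)/(alpha_j, alpha_j); the resulting 6x6 Cartan matrix is
[[2, -1, 0, -1, 0, 0], [-1, 2, 0, 0, 0, 0], [0, 0, 2, -1, -1, 0], [-1, 0, -1, 2, 0, 0], [0, 0, -1, 0, 2, -1], [0, 0, 0, 0, -1, 2]].
All simple roots have the same length, so the diagram is simply laced. The associated Dynkin diagram is a chain of 6 nodes with single edges (A_6), so the type is A_6 (the algebra sl(7)).

A_6 (sl(7))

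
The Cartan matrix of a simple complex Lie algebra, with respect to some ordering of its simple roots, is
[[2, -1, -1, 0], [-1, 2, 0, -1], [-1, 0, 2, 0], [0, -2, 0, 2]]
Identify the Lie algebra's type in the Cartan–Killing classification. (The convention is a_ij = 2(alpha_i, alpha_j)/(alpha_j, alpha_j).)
C_4

The matrix has rank 4 with 2's on the diagonal. Reading the off-diagonal entries as Dynkin edges (a single edge where a_ij = a_ji = -1; a double or triple edge where a_ij * a_ji = 2 or 3), the diagram is a chain of 4 nodes with a double edge at one end; the terminal node there is the unique long simple root (C_4). One simple-root ordering that puts it in standard form is (alpha_3, alpha_1, alpha_2, alpha_4). So the algebra is type C_4, i.e. sp(8).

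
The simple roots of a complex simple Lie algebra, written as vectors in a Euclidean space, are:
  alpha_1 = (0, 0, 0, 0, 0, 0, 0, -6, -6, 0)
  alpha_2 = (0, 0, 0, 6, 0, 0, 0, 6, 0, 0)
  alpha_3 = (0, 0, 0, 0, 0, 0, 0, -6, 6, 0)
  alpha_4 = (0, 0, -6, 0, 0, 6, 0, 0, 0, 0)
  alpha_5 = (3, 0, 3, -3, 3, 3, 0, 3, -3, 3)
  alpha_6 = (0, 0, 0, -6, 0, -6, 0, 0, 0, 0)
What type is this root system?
type E_6

Compute the Cartan integers a_ij = 2(alpha_i, alpha_j)/(alpha_j, alpha_j); the resulting 6x6 Cartan matrix is
[[2, -1, 0, 0, 0, 0], [-1, 2, -1, 0, 0, -1], [0, -1, 2, 0, -1, 0], [0, 0, 0, 2, 0, -1], [0, 0, -1, 0, 2, 0], [0, -1, 0, -1, 0, 2]].
All simple roots have the same length, so the diagram is simply laced. The associated Dynkin diagram is a chain of 5 nodes with one extra node attached to the third node from one end (E_6), so the type is E_6.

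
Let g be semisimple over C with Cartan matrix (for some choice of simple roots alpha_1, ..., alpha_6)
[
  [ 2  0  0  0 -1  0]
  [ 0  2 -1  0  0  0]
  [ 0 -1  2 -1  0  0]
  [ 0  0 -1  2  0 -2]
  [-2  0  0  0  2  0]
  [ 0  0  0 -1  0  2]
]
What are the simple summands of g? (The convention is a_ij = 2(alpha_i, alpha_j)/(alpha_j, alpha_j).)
The diagram associated to this matrix has two connected components: the simple roots {alpha_1, alpha_5} form a chain of 2 nodes with a double edge at one end; the terminal node there is the unique short simple root (B_2), and {alpha_2, alpha_3, alpha_4, alpha_6} form a chain of 4 nodes with a double edge at one end; the terminal node there is the unique short simple root (B_4). A semisimple Lie algebra decomposes uniquely as the direct sum of simple ideals, one per connected component of its Dynkin diagram, so g ≅ B_2 ⊕ B_4 (dimension 10 + 36 = 46).

B_2 (so(5)) ⊕ B_4 (so(9))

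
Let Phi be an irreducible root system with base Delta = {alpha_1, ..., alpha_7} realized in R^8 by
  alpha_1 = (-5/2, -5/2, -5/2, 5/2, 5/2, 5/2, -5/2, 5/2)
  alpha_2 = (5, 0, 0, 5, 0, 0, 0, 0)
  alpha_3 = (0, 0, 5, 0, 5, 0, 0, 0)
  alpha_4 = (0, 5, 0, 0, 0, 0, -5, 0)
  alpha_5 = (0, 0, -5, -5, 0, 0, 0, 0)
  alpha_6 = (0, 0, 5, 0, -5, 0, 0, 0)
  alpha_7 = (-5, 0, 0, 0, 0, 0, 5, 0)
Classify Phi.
E_7

Compute the Cartan integers a_ij = 2(alpha_i, alpha_j)/(alpha_j, alpha_j); the resulting 7x7 Cartan matrix is
[[2, 0, 0, 0, 0, -1, 0], [0, 2, 0, 0, -1, 0, -1], [0, 0, 2, 0, -1, 0, 0], [0, 0, 0, 2, 0, 0, -1], [0, -1, -1, 0, 2, -1, 0], [-1, 0, 0, 0, -1, 2, 0], [0, -1, 0, -1, 0, 0, 2]].
All simple roots have the same length, so the diagram is simply laced. The associated Dynkin diagram is a chain of 6 nodes with one extra node attached to the third node from one end (E_7), so the type is E_7.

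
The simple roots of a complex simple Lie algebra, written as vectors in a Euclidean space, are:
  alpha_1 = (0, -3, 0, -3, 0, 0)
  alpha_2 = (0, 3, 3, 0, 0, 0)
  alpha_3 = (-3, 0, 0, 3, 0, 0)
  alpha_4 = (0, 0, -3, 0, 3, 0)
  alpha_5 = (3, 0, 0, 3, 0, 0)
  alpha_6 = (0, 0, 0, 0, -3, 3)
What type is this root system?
D_6

Compute the Cartan integers a_ij = 2(alpha_i, alpha_j)/(alpha_j, alpha_j); the resulting 6x6 Cartan matrix is
[[2, -1, -1, 0, -1, 0], [-1, 2, 0, -1, 0, 0], [-1, 0, 2, 0, 0, 0], [0, -1, 0, 2, 0, -1], [-1, 0, 0, 0, 2, 0], [0, 0, 0, -1, 0, 2]].
All simple roots have the same length, so the diagram is simply laced. The associated Dynkin diagram is a chain of 4 nodes with a fork of two nodes at one end (D_6), so the type is D_6 (the algebra so(12)).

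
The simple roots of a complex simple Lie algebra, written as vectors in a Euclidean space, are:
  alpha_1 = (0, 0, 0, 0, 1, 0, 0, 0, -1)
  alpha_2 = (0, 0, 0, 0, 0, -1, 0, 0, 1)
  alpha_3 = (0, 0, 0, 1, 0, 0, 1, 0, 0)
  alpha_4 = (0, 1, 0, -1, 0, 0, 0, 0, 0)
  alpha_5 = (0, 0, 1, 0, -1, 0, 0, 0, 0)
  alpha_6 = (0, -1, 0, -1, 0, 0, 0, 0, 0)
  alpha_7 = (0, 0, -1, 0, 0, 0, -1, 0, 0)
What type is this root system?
Compute the Cartan integers a_ij = 2(alpha_i, alpha_j)/(alpha_j, alpha_j); the resulting 7x7 Cartan matrix is
[[2, -1, 0, 0, -1, 0, 0], [-1, 2, 0, 0, 0, 0, 0], [0, 0, 2, -1, 0, -1, -1], [0, 0, -1, 2, 0, 0, 0], [-1, 0, 0, 0, 2, 0, -1], [0, 0, -1, 0, 0, 2, 0], [0, 0, -1, 0, -1, 0, 2]].
All simple roots have the same length, so the diagram is simply laced. The associated Dynkin diagram is a chain of 5 nodes with a fork of two nodes at one end (D_7), so the type is D_7 (the algebra so(14)).

D_7 (so(14))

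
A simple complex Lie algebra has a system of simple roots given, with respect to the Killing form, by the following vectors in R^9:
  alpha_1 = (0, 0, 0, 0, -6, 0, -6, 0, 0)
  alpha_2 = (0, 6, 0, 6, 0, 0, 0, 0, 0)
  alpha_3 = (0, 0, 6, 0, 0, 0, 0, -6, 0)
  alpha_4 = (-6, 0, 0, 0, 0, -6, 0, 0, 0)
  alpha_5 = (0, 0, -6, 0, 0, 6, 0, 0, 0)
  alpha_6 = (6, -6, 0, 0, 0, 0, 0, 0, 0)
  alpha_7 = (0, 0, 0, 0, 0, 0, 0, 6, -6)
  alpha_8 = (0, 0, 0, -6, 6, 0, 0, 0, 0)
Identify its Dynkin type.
Compute the Cartan integers a_ij = 2(alpha_i, alpha_j)/(alpha_j, alpha_j); the resulting 8x8 Cartan matrix is
[[2, 0, 0, 0, 0, 0, 0, -1], [0, 2, 0, 0, 0, -1, 0, -1], [0, 0, 2, 0, -1, 0, -1, 0], [0, 0, 0, 2, -1, -1, 0, 0], [0, 0, -1, -1, 2, 0, 0, 0], [0, -1, 0, -1, 0, 2, 0, 0], [0, 0, -1, 0, 0, 0, 2, 0], [-1, -1, 0, 0, 0, 0, 0, 2]].
All simple roots have the same length, so the diagram is simply laced. The associated Dynkin diagram is a chain of 8 nodes with single edges (A_8), so the type is A_8 (the algebra sl(9)).

A_8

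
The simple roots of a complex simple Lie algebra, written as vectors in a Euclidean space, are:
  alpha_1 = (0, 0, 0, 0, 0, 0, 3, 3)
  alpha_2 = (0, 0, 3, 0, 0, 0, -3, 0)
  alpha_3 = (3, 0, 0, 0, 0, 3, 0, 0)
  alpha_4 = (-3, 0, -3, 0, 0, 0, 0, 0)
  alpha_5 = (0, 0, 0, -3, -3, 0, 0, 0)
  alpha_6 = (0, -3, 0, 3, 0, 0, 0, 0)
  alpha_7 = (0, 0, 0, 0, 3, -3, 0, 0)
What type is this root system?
A_7

Compute the Cartan integers a_ij = 2(alpha_i, alpha_j)/(alpha_j, alpha_j); the resulting 7x7 Cartan matrix is
[[2, -1, 0, 0, 0, 0, 0], [-1, 2, 0, -1, 0, 0, 0], [0, 0, 2, -1, 0, 0, -1], [0, -1, -1, 2, 0, 0, 0], [0, 0, 0, 0, 2, -1, -1], [0, 0, 0, 0, -1, 2, 0], [0, 0, -1, 0, -1, 0, 2]].
All simple roots have the same length, so the diagram is simply laced. The associated Dynkin diagram is a chain of 7 nodes with single edges (A_7), so the type is A_7 (the algebra sl(8)).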